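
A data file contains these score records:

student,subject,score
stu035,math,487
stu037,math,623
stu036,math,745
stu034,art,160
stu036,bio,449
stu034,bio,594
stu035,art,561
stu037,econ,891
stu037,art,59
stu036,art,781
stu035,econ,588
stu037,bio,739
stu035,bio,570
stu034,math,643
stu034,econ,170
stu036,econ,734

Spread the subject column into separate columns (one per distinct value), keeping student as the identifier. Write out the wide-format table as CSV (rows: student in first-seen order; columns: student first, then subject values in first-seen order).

Columns: student plus the 4 distinct subject values (math, art, bio, econ).
For example, row stu035 column math takes score=487 from the long row (stu035, math).

student,math,art,bio,econ
stu035,487,561,570,588
stu037,623,59,739,891
stu036,745,781,449,734
stu034,643,160,594,170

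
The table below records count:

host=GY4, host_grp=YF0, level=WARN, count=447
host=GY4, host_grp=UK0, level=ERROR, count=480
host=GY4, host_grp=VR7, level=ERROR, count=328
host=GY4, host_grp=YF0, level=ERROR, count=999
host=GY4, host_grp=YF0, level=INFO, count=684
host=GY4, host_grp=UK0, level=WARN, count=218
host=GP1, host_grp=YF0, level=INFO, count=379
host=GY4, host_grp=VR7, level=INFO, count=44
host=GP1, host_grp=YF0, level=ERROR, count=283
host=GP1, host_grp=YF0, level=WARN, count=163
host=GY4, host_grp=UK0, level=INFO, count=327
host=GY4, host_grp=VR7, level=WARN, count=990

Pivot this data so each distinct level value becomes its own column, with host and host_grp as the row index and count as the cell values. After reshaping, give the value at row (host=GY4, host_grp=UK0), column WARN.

Wide layout: rows indexed by host and host_grp, columns are the 3 distinct level values (WARN, ERROR, INFO).
Cell (host=GY4, host_grp=UK0, level=WARN) draws from the long row where host=GY4, host_grp=UK0 and level=WARN, which has count=218.

218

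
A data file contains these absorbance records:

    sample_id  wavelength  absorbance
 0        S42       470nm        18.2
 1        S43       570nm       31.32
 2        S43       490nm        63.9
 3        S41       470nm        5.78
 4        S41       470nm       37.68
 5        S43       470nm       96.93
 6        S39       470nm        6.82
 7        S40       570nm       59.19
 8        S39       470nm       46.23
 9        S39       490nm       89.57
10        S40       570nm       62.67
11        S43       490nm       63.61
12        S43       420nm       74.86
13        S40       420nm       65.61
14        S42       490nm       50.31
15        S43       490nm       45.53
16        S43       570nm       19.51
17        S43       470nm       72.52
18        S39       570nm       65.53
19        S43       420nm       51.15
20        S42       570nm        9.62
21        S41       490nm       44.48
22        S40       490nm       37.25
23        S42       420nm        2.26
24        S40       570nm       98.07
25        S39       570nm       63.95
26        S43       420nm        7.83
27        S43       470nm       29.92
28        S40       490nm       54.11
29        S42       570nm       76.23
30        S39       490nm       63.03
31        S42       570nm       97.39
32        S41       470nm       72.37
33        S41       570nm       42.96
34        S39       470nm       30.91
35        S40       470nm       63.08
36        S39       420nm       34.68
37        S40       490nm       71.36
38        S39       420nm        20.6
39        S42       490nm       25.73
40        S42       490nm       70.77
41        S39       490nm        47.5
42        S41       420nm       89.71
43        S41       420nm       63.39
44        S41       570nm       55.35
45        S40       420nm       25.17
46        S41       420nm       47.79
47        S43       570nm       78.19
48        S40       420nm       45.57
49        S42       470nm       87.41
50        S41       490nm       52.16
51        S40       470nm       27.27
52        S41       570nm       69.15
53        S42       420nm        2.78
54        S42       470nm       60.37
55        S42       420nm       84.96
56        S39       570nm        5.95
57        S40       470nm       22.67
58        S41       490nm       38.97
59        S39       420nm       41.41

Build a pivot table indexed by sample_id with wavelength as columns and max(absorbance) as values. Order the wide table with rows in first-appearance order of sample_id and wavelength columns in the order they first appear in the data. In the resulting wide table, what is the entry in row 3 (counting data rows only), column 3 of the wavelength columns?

52.16

With rows in first-appearance order of sample_id, row 3 is sample_id=S41. wavelength columns in first-appearance order: 470nm, 570nm, 490nm, 420nm; column 3 is 490nm.
Long rows with sample_id=S41, wavelength=490nm: max(44.48, 52.16, 38.97) = 52.16.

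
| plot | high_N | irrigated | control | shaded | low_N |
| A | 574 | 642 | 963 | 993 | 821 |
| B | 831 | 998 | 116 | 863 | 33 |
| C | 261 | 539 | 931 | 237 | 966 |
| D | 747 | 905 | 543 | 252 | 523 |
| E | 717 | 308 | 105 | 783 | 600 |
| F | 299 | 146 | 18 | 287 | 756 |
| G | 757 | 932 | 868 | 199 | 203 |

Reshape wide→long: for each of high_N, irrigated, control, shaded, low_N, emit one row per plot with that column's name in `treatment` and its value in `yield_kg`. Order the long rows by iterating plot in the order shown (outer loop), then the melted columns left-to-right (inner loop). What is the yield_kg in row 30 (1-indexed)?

35 rows total (7 × 5). Row 30: index ⌊(30-1)/5⌋ = 5 into plot → F; (30-1) mod 5 = 4 into the melted columns → low_N.
So row 30 is (F, low_N, 756); yield_kg = 756.

756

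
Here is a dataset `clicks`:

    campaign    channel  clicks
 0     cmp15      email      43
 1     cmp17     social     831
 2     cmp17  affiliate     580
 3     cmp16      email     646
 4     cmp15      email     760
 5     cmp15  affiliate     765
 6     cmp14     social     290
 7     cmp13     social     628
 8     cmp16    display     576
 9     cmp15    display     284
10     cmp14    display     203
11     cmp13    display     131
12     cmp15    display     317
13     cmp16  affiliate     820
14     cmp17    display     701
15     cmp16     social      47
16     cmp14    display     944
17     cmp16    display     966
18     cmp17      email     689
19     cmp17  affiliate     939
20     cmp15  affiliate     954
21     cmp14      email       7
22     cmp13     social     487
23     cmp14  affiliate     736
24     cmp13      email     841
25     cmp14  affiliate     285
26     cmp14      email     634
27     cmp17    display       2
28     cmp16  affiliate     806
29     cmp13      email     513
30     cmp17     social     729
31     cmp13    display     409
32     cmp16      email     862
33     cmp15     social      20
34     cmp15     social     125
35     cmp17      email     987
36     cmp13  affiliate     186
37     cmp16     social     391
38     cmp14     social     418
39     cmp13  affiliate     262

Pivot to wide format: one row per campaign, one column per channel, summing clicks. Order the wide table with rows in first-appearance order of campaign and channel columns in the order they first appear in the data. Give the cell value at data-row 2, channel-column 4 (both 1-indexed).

703

With rows in first-appearance order of campaign, row 2 is campaign=cmp17. channel columns in first-appearance order: email, social, affiliate, display; column 4 is display.
Long rows with campaign=cmp17, channel=display: 701 + 2 = 703.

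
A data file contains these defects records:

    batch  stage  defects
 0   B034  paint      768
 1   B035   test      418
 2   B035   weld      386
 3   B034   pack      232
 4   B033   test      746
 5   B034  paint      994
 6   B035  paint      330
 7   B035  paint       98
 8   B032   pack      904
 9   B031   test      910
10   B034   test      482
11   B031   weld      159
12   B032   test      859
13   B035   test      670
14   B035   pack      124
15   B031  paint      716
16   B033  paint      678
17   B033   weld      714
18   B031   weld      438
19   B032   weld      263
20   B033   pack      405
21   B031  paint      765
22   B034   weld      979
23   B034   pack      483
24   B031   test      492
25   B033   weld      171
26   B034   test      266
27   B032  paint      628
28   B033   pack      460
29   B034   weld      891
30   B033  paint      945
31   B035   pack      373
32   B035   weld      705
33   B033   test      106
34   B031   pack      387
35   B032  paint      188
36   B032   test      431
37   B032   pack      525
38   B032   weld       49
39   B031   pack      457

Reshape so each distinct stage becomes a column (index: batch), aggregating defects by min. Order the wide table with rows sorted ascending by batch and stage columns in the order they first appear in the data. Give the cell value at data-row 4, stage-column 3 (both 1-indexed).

891

With rows sorted ascending by batch, row 4 is batch=B034. stage columns in first-appearance order: paint, test, weld, pack; column 3 is weld.
Long rows with batch=B034, stage=weld: min(979, 891) = 891.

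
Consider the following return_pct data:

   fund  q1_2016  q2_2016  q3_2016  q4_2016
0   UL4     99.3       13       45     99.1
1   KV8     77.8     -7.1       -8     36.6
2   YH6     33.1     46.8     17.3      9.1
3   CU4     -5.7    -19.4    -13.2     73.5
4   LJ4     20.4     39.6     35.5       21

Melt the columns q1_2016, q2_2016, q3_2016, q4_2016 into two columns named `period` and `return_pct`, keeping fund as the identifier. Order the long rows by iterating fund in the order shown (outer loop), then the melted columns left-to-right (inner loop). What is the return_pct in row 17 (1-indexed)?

20 rows total (5 × 4). Row 17: index ⌊(17-1)/4⌋ = 4 into fund → LJ4; (17-1) mod 4 = 0 into the melted columns → q1_2016.
So row 17 is (LJ4, q1_2016, 20.4); return_pct = 20.4.

20.4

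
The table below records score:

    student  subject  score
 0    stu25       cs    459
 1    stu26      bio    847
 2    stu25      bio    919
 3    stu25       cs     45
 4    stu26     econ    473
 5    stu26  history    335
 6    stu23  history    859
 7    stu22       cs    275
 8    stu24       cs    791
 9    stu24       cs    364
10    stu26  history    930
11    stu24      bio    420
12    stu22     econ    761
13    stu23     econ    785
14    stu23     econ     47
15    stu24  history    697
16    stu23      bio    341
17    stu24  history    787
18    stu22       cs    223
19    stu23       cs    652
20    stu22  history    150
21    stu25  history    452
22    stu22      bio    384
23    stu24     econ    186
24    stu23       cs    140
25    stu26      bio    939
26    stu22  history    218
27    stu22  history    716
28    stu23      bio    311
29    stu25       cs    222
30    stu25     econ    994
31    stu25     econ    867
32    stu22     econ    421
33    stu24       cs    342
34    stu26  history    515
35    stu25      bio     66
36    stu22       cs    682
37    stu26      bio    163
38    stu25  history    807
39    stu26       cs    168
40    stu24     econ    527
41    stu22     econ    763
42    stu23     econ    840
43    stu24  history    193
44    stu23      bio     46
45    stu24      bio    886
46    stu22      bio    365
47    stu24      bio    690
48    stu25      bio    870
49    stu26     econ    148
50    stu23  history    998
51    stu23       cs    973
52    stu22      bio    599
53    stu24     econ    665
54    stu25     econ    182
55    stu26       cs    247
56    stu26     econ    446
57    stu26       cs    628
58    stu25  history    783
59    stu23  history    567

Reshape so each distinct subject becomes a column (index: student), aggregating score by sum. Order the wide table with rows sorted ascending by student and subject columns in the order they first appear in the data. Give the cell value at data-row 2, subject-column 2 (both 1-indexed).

With rows sorted ascending by student, row 2 is student=stu23. subject columns in first-appearance order: cs, bio, econ, history; column 2 is bio.
Long rows with student=stu23, subject=bio: 341 + 311 + 46 = 698.

698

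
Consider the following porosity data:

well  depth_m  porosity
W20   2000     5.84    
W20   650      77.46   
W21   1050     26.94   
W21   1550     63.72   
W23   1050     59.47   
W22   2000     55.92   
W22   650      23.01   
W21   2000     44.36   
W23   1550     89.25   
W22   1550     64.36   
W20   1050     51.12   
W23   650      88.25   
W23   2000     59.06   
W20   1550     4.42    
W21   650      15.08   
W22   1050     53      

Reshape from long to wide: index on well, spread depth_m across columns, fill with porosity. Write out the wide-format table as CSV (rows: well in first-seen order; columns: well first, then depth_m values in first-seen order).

Columns: well plus the 4 distinct depth_m values (2000, 650, 1050, 1550).
For example, row W20 column 2000 takes porosity=5.84 from the long row (W20, 2000).

well,2000,650,1050,1550
W20,5.84,77.46,51.12,4.42
W21,44.36,15.08,26.94,63.72
W23,59.06,88.25,59.47,89.25
W22,55.92,23.01,53,64.36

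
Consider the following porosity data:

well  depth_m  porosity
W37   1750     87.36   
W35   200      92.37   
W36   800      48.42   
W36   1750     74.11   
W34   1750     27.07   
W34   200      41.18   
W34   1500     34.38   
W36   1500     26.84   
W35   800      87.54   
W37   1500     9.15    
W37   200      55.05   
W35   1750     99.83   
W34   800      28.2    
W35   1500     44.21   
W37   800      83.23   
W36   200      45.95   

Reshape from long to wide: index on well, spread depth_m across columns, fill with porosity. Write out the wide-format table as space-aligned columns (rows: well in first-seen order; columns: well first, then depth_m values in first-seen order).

well  1750   200    800    1500 
W37   87.36  55.05  83.23  9.15 
W35   99.83  92.37  87.54  44.21
W36   74.11  45.95  48.42  26.84
W34   27.07  41.18  28.2   34.38

Columns: well plus the 4 distinct depth_m values (1750, 200, 800, 1500).
For example, row W37 column 1750 takes porosity=87.36 from the long row (W37, 1750).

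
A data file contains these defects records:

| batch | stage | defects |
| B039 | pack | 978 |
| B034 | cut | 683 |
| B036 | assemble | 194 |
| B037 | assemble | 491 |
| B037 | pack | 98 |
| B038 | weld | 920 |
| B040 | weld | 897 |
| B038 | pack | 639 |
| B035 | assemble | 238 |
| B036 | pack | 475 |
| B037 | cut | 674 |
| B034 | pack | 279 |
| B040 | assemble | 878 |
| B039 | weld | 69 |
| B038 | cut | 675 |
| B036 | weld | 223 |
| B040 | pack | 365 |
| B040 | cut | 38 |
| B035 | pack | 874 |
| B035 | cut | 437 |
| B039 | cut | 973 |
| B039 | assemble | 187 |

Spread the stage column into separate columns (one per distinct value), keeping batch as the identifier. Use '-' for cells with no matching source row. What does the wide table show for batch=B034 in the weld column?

-

No long-format row has batch=B034 and stage=weld, so the cell is -.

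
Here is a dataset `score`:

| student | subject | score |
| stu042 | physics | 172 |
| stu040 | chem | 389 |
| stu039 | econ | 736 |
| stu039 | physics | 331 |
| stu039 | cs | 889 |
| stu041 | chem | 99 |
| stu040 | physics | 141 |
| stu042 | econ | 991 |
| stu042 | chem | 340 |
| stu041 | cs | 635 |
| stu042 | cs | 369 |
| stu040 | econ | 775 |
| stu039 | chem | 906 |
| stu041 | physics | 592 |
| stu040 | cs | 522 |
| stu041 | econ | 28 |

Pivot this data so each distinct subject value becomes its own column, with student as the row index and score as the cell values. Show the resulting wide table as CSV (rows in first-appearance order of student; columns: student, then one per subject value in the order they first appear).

Columns: student plus the 4 distinct subject values (physics, chem, econ, cs).
For example, row stu042 column physics takes score=172 from the long row (stu042, physics).

student,physics,chem,econ,cs
stu042,172,340,991,369
stu040,141,389,775,522
stu039,331,906,736,889
stu041,592,99,28,635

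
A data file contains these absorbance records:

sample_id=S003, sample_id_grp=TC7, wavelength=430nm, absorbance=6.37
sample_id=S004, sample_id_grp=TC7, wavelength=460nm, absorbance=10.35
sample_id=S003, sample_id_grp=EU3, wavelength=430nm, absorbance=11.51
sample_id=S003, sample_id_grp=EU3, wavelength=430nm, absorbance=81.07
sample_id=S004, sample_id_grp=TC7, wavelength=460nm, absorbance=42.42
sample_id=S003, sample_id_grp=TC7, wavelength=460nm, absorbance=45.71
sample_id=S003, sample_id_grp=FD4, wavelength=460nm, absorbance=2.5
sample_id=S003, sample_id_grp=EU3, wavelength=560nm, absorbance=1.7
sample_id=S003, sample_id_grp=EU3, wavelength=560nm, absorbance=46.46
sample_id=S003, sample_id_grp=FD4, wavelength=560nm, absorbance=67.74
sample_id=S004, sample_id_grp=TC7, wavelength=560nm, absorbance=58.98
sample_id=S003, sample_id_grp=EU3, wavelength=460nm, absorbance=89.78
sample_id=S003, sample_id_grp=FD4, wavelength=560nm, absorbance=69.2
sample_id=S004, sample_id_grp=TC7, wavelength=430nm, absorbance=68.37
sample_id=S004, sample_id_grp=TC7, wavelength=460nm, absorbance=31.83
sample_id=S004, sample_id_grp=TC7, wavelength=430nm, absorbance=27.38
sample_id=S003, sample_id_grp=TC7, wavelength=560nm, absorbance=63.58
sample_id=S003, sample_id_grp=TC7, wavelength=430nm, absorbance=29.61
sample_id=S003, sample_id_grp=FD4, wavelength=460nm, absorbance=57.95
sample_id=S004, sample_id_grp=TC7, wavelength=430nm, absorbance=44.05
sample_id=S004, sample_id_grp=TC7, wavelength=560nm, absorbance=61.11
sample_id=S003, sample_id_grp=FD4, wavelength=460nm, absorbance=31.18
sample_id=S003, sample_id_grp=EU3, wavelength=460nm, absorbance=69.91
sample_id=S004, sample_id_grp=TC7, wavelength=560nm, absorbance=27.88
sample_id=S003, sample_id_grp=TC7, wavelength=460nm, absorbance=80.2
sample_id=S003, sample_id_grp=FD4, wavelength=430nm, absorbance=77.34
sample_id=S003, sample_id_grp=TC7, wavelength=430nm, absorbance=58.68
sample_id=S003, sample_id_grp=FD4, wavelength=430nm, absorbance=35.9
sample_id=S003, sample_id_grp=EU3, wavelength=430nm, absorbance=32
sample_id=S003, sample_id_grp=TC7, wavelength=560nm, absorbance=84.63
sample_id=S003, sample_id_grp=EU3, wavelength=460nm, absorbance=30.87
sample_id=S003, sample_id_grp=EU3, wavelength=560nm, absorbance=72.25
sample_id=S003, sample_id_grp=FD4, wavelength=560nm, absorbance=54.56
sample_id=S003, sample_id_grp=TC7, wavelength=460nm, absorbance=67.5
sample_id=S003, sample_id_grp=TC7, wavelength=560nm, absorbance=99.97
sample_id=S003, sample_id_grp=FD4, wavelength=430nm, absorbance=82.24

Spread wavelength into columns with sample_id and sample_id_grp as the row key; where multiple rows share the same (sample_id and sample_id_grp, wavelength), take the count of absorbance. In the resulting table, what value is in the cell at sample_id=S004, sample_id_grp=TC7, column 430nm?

3

Rows with sample_id=S004, sample_id_grp=TC7 and wavelength=430nm: absorbance values are 68.37, 27.38, 44.05.
3 rows match — count = 3.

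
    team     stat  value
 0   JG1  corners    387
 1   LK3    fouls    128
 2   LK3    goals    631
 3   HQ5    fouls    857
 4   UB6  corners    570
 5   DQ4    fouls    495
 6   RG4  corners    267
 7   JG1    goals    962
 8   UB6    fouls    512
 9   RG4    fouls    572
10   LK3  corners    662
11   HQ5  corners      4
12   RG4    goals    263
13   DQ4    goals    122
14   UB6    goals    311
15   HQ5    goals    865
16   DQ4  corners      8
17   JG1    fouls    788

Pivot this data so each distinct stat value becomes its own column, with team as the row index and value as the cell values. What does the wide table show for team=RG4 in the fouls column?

Wide layout: rows indexed by team, columns are the 3 distinct stat values (corners, fouls, goals).
Cell (team=RG4, stat=fouls) draws from the long row where team=RG4 and stat=fouls, which has value=572.

572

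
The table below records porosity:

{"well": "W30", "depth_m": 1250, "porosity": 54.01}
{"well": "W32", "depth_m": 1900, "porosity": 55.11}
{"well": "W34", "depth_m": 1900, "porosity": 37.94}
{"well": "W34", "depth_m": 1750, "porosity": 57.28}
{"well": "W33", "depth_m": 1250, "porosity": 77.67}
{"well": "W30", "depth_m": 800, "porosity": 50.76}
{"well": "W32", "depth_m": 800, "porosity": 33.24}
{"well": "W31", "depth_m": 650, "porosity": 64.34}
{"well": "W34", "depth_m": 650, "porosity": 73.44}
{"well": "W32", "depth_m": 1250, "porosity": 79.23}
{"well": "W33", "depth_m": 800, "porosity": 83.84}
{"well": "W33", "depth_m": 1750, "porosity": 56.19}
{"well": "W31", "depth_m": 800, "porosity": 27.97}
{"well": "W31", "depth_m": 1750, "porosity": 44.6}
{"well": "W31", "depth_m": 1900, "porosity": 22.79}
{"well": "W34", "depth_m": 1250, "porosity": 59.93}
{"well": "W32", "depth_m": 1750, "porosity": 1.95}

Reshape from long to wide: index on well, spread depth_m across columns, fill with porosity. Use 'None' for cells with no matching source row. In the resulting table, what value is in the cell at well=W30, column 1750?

No long-format row has well=W30 and depth_m=1750, so the cell is None.

None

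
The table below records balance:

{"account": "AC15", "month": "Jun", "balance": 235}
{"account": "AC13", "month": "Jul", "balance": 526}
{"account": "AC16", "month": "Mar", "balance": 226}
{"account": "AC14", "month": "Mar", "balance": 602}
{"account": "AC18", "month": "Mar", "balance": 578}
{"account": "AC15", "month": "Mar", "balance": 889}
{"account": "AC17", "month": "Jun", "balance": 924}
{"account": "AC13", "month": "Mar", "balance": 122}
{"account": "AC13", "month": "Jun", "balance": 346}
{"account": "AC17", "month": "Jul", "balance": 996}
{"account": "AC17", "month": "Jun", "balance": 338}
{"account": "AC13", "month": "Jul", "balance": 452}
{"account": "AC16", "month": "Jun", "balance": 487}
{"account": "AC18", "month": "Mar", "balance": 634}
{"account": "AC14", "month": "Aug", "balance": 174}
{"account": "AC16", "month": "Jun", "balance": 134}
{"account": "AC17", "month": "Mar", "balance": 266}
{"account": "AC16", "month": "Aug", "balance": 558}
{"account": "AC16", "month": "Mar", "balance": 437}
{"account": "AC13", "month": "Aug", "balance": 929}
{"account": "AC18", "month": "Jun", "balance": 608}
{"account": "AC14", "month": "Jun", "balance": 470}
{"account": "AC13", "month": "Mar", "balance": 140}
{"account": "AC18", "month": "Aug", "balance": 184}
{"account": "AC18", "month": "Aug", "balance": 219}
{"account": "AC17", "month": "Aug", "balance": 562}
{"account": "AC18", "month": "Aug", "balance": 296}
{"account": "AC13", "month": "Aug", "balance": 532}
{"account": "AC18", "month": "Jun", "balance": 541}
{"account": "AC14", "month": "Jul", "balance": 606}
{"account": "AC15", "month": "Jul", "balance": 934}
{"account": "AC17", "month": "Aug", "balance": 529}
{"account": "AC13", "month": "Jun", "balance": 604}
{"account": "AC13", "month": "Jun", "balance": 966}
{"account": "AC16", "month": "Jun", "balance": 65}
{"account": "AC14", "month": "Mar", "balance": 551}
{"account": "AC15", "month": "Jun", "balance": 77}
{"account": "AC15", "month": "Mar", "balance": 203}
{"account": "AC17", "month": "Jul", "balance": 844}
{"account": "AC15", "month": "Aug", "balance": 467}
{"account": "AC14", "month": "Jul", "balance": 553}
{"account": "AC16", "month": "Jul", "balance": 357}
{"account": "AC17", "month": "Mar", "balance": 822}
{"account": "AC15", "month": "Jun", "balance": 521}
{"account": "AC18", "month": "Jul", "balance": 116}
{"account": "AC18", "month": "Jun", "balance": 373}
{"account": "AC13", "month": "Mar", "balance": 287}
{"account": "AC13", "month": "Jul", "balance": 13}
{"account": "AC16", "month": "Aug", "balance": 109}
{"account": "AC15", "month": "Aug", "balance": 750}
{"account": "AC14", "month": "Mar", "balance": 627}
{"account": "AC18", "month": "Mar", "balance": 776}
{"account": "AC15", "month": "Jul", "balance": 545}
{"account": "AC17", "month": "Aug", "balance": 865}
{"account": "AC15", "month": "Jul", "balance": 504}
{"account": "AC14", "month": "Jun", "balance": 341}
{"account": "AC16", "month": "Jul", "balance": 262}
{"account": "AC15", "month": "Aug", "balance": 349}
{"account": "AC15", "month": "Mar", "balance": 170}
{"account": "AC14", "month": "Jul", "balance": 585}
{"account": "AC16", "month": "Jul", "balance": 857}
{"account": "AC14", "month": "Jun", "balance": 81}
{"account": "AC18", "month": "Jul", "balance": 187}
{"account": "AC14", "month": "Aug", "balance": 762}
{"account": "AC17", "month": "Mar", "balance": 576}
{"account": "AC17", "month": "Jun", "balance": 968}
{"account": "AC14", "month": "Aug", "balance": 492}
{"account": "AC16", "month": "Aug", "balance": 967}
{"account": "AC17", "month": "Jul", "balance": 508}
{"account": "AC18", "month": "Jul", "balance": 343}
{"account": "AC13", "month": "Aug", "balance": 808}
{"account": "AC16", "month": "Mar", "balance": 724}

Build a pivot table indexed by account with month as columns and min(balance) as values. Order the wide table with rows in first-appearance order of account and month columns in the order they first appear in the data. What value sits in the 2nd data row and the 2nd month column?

With rows in first-appearance order of account, row 2 is account=AC13. month columns in first-appearance order: Jun, Jul, Mar, Aug; column 2 is Jul.
Long rows with account=AC13, month=Jul: min(526, 452, 13) = 13.

13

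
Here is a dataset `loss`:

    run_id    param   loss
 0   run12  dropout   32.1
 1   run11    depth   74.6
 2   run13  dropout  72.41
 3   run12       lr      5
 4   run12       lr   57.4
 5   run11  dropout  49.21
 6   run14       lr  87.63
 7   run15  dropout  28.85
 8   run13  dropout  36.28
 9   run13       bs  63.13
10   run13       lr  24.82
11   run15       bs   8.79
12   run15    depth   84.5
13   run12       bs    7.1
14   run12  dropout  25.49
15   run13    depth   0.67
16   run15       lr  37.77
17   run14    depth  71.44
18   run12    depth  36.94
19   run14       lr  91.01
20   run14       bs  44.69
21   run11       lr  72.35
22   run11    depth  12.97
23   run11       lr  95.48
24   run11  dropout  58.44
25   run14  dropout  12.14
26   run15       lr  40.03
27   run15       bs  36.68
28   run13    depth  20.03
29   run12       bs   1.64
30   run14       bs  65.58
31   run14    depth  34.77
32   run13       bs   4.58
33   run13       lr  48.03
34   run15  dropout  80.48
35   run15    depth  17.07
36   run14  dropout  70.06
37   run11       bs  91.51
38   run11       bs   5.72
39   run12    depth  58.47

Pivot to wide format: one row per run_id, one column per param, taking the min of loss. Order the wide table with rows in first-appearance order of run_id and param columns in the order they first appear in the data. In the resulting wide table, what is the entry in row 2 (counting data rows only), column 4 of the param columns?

With rows in first-appearance order of run_id, row 2 is run_id=run11. param columns in first-appearance order: dropout, depth, lr, bs; column 4 is bs.
Long rows with run_id=run11, param=bs: min(91.51, 5.72) = 5.72.

5.72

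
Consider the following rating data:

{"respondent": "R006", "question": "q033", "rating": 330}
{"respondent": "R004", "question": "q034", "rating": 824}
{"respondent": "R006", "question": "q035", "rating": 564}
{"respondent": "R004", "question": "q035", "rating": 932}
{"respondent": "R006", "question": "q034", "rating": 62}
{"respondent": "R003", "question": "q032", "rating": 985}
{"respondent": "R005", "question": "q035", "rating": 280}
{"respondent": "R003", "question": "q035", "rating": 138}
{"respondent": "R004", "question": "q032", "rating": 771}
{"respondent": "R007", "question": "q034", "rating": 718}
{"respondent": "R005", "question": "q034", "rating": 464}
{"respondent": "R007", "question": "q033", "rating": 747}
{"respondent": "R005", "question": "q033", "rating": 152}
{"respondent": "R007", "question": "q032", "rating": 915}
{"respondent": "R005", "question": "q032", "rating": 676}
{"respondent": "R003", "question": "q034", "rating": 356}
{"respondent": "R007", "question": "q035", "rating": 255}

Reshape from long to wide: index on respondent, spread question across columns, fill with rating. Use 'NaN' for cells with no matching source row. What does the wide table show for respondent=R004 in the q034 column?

824

The long row with respondent=R004, question=q034 has rating=824.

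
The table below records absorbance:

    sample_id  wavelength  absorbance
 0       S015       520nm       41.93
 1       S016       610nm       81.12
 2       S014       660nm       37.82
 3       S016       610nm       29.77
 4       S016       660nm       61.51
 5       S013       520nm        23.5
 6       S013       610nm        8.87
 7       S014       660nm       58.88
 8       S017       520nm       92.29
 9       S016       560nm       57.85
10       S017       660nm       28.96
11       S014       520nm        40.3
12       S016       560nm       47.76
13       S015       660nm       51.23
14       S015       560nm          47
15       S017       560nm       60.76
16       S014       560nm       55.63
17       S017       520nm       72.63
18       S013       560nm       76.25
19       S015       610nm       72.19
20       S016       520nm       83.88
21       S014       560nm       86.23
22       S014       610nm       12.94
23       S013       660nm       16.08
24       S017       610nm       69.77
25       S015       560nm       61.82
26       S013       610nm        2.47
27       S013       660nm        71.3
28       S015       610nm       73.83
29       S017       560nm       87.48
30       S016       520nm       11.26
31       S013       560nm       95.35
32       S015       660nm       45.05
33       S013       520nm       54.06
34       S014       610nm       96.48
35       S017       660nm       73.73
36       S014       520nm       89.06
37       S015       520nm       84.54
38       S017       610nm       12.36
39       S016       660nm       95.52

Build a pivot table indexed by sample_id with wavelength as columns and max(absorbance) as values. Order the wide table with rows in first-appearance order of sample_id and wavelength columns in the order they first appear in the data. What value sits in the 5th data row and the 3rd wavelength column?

With rows in first-appearance order of sample_id, row 5 is sample_id=S017. wavelength columns in first-appearance order: 520nm, 610nm, 660nm, 560nm; column 3 is 660nm.
Long rows with sample_id=S017, wavelength=660nm: max(28.96, 73.73) = 73.73.

73.73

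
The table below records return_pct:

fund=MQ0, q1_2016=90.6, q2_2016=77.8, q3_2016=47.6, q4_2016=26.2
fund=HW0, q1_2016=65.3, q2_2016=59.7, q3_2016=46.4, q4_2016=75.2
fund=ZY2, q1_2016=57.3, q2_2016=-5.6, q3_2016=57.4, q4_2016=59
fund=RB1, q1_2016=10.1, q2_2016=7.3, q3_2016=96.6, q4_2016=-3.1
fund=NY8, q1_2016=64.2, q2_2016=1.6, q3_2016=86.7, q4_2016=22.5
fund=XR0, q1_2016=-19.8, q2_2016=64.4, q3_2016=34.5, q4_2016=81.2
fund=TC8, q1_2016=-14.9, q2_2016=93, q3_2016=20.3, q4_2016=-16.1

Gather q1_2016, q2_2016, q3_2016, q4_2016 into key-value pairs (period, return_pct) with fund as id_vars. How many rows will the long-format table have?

28

7 fund values × 4 melted columns = 28 rows.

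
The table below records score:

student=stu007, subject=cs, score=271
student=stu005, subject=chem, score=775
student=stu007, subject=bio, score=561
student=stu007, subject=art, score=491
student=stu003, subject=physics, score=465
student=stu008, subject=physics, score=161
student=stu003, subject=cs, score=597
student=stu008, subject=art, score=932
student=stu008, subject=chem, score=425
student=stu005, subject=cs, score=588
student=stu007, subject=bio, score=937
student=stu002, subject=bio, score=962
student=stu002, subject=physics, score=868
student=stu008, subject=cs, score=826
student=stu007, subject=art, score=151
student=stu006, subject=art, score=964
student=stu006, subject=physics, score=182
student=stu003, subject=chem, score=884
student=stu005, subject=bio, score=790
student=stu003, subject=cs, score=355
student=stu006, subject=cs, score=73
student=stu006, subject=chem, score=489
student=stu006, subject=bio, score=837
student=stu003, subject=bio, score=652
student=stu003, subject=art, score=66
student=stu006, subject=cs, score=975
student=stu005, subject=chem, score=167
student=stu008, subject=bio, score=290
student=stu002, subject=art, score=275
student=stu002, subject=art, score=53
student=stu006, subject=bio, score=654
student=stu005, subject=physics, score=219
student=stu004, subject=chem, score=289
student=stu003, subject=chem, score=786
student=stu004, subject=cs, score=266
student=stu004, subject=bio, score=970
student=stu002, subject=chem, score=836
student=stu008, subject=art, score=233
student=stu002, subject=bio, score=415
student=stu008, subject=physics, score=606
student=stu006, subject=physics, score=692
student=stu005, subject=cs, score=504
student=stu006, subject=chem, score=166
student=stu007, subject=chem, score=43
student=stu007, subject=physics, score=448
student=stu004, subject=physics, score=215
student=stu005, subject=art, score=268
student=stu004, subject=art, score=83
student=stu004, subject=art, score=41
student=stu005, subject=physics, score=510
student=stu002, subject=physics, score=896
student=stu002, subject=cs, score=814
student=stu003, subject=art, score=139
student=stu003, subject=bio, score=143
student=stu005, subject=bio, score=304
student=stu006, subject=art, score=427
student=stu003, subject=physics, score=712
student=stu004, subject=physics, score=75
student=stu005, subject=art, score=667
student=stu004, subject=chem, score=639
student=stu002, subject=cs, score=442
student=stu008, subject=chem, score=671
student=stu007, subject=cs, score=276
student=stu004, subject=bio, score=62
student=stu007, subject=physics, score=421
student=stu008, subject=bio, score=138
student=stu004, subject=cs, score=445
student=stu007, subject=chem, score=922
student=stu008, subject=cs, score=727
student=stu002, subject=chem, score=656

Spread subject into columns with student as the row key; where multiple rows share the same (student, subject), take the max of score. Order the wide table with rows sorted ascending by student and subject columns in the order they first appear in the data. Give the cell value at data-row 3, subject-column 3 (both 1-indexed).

970

With rows sorted ascending by student, row 3 is student=stu004. subject columns in first-appearance order: cs, chem, bio, art, physics; column 3 is bio.
Long rows with student=stu004, subject=bio: max(970, 62) = 970.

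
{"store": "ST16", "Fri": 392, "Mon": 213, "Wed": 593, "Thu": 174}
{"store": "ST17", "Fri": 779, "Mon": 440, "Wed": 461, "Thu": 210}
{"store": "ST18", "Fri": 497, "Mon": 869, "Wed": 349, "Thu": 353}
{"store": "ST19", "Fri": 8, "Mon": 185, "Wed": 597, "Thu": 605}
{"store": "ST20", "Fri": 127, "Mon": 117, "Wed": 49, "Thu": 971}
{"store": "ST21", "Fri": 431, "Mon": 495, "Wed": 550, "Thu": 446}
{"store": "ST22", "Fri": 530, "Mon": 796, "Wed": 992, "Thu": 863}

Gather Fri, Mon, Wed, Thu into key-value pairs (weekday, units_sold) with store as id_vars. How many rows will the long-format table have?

28

7 store values × 4 melted columns = 28 rows.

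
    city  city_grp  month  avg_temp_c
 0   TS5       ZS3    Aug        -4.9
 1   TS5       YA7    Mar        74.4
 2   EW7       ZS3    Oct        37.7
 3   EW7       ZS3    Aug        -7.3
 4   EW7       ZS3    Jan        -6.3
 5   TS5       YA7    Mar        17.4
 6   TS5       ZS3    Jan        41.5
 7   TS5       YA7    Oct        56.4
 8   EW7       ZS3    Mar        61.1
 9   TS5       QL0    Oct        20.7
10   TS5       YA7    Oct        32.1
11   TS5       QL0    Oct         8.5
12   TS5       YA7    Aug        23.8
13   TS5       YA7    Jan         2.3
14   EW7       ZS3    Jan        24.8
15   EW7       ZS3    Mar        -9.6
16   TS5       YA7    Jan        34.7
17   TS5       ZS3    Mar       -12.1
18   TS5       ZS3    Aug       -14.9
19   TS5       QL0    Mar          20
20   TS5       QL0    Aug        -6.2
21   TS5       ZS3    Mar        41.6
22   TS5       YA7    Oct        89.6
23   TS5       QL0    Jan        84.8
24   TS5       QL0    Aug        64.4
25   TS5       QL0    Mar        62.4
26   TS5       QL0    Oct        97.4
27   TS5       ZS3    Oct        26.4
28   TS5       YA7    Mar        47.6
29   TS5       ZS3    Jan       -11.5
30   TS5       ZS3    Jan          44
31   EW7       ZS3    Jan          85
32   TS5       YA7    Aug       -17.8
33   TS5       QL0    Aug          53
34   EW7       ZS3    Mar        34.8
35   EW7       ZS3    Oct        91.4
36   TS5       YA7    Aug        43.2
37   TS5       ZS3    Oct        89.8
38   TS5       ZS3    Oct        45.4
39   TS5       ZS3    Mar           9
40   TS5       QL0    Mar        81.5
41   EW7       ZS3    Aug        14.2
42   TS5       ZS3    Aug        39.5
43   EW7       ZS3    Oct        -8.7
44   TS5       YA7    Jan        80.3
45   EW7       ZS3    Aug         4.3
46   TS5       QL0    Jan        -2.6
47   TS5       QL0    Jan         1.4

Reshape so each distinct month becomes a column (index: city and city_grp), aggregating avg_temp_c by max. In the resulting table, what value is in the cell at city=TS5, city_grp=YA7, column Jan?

Rows with city=TS5, city_grp=YA7 and month=Jan: avg_temp_c values are 2.3, 34.7, 80.3.
max(2.3, 34.7, 80.3) = 80.3.

80.3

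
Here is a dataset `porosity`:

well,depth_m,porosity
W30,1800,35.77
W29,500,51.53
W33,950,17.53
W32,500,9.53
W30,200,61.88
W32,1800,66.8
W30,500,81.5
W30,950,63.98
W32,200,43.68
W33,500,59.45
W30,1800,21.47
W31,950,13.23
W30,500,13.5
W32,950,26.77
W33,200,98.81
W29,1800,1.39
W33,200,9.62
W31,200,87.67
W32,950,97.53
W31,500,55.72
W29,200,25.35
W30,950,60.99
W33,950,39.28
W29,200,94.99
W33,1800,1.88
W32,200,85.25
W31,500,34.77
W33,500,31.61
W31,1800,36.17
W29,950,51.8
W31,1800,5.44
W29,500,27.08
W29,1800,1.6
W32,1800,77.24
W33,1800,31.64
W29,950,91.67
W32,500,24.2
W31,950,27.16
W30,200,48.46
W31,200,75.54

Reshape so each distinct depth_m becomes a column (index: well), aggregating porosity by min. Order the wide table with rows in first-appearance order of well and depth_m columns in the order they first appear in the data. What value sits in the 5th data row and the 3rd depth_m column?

13.23

With rows in first-appearance order of well, row 5 is well=W31. depth_m columns in first-appearance order: 1800, 500, 950, 200; column 3 is 950.
Long rows with well=W31, depth_m=950: min(13.23, 27.16) = 13.23.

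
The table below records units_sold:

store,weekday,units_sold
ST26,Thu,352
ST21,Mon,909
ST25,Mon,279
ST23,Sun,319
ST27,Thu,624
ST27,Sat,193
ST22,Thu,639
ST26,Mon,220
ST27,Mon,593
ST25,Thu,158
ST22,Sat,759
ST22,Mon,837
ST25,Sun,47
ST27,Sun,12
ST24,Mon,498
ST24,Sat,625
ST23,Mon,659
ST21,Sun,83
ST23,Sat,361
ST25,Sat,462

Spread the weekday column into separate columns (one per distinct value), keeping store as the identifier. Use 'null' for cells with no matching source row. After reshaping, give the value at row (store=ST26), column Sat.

No long-format row has store=ST26 and weekday=Sat, so the cell is null.

null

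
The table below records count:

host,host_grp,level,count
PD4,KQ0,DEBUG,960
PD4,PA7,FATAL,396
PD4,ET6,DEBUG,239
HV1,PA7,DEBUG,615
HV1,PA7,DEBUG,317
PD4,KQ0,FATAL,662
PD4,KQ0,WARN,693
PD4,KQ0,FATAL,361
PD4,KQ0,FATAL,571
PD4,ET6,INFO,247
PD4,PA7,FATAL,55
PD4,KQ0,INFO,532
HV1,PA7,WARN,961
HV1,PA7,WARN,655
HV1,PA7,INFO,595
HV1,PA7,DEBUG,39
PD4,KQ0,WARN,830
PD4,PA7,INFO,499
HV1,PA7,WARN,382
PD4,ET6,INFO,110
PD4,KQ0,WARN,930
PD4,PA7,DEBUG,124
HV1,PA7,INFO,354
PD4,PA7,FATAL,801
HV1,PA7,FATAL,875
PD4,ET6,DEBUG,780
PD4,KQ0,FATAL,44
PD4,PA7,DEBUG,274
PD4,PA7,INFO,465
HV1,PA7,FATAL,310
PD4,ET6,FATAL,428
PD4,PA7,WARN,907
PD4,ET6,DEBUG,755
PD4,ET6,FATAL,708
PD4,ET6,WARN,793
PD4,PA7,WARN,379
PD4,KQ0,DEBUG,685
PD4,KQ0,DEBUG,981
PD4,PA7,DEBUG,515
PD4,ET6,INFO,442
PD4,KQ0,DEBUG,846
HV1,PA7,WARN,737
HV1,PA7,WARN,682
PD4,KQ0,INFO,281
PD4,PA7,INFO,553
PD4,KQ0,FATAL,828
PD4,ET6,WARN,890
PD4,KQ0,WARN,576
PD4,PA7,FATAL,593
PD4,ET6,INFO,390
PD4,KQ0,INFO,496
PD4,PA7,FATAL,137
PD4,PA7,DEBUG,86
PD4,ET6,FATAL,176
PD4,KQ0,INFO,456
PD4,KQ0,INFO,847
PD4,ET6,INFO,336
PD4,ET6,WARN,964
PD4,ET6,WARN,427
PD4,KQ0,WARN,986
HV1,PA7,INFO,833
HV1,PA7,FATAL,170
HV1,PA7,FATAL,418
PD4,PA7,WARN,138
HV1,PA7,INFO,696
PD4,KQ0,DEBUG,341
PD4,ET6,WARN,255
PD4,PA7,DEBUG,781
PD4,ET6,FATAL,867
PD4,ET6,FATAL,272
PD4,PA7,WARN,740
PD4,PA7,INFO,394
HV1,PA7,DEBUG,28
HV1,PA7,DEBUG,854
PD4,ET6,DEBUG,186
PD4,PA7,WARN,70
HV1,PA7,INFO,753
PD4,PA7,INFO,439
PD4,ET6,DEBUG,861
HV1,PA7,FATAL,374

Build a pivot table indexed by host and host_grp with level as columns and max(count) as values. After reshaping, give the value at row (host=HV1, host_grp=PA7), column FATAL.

875

Rows with host=HV1, host_grp=PA7 and level=FATAL: count values are 875, 310, 170, 418, 374.
max(875, 310, 170, 418, 374) = 875.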